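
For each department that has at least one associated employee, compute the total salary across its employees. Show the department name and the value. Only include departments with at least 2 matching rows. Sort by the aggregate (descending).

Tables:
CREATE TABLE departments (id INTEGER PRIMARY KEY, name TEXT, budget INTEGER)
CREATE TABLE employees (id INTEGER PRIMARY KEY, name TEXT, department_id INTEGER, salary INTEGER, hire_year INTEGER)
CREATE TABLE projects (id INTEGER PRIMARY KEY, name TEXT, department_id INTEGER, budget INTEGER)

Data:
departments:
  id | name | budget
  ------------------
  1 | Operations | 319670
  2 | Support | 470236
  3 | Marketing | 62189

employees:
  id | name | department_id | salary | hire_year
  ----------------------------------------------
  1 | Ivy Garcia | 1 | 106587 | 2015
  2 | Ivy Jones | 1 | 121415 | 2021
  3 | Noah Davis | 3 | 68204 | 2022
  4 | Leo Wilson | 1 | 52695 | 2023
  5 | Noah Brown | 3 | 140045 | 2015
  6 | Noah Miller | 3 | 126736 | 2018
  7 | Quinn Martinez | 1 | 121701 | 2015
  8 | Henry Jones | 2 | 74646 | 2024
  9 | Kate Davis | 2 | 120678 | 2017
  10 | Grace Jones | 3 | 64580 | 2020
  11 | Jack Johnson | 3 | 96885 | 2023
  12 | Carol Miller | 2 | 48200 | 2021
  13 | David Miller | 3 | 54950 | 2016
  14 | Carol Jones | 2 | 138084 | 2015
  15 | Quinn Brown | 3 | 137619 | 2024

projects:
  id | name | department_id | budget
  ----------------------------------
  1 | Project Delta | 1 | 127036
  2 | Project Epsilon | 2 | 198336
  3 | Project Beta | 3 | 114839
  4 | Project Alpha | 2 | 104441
SELECT p.name, SUM(c.salary) AS sum_salary FROM employees c JOIN departments p ON c.department_id = p.id GROUP BY p.id, p.name HAVING COUNT(*) >= 2 ORDER BY sum_salary DESC

Execution result:
name | sum_salary
Marketing | 689019
Operations | 402398
Support | 381608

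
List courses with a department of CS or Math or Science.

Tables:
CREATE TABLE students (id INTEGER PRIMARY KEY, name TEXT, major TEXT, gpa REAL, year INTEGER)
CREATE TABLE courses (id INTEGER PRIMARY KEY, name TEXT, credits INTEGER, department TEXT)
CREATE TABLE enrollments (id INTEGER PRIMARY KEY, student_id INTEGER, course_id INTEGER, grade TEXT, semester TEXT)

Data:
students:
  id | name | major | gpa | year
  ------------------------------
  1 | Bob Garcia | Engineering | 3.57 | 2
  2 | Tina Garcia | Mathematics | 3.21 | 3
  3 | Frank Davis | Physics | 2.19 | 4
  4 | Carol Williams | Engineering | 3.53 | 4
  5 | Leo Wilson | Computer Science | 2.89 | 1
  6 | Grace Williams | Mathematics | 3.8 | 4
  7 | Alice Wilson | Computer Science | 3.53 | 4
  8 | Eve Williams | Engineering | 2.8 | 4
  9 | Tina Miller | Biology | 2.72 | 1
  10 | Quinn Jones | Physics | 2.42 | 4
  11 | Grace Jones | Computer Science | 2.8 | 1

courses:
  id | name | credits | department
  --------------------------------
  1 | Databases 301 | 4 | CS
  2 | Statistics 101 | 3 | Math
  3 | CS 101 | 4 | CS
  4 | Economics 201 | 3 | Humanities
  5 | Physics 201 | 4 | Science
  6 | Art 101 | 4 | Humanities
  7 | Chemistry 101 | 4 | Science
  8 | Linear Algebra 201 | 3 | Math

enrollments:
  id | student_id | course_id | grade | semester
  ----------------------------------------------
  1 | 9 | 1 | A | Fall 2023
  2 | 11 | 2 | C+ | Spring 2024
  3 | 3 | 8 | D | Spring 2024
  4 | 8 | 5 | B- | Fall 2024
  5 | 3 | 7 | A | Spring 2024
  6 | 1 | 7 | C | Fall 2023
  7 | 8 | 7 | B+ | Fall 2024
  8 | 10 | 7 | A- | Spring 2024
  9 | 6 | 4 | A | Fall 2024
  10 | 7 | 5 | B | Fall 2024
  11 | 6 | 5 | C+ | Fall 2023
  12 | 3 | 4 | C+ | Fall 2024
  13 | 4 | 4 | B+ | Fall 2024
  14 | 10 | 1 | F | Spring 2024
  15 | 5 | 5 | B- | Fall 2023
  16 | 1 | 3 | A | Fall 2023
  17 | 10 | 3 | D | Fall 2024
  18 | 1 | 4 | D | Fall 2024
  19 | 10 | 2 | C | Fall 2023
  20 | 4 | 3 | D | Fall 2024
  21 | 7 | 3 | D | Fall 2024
SELECT name, department FROM courses WHERE department IN ('CS', 'Math', 'Science')

Execution result:
name | department
Databases 301 | CS
Statistics 101 | Math
CS 101 | CS
Physics 201 | Science
Chemistry 101 | Science
Linear Algebra 201 | Math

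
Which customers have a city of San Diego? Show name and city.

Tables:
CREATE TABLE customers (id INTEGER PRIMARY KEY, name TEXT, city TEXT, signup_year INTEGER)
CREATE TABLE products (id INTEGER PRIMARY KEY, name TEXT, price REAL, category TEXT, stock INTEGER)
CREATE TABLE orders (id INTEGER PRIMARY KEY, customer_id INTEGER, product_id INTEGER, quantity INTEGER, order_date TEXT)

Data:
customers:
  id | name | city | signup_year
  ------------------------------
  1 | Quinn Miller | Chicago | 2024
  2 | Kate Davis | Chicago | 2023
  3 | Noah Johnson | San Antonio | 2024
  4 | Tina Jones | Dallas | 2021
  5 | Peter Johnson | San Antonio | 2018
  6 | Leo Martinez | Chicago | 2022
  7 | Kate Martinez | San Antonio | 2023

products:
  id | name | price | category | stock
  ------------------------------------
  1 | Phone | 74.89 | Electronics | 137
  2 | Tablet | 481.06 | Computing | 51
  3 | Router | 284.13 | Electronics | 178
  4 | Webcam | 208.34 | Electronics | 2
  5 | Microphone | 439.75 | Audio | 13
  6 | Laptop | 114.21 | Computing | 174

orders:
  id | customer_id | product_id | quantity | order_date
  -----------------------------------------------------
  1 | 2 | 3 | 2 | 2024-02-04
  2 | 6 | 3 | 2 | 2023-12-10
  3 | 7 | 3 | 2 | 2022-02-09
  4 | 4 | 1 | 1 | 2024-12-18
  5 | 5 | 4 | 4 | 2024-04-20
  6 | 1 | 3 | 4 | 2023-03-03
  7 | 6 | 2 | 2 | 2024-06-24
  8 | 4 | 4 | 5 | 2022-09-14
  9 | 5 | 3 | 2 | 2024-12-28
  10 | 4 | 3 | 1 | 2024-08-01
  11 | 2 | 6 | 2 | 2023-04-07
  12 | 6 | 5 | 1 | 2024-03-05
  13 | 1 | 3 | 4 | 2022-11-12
SELECT name, city FROM customers WHERE city = 'San Diego'

Execution result:
(no rows)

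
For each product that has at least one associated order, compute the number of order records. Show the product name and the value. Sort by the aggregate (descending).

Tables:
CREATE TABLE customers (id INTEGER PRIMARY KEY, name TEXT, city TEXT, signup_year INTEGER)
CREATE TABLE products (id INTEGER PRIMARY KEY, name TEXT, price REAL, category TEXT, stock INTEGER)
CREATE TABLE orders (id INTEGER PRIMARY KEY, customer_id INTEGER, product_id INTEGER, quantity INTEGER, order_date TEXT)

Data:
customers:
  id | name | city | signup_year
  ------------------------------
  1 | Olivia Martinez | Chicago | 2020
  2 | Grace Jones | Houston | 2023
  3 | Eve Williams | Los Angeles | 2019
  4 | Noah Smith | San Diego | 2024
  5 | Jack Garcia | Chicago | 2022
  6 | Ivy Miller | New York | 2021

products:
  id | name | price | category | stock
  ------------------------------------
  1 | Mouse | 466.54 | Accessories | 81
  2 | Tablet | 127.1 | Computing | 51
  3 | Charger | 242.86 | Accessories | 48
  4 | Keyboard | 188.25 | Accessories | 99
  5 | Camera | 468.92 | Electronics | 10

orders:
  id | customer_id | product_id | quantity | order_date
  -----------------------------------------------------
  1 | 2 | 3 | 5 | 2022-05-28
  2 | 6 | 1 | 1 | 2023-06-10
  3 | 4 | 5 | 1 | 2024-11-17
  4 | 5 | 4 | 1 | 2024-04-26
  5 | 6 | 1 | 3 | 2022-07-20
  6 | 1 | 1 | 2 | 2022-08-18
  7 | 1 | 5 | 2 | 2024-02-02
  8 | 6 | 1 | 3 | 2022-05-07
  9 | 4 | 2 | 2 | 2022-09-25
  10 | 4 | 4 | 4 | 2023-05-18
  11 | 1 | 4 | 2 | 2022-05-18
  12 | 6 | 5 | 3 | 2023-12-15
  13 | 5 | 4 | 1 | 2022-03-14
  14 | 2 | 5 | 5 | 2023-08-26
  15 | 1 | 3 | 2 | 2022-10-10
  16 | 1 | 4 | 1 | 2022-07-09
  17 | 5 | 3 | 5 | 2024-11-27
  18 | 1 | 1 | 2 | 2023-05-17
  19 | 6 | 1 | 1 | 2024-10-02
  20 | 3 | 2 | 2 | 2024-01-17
SELECT p.name, COUNT(*) AS n FROM orders c JOIN products p ON c.product_id = p.id GROUP BY p.id, p.name ORDER BY n DESC

Execution result:
name | n
Mouse | 6
Keyboard | 5
Camera | 4
Charger | 3
Tablet | 2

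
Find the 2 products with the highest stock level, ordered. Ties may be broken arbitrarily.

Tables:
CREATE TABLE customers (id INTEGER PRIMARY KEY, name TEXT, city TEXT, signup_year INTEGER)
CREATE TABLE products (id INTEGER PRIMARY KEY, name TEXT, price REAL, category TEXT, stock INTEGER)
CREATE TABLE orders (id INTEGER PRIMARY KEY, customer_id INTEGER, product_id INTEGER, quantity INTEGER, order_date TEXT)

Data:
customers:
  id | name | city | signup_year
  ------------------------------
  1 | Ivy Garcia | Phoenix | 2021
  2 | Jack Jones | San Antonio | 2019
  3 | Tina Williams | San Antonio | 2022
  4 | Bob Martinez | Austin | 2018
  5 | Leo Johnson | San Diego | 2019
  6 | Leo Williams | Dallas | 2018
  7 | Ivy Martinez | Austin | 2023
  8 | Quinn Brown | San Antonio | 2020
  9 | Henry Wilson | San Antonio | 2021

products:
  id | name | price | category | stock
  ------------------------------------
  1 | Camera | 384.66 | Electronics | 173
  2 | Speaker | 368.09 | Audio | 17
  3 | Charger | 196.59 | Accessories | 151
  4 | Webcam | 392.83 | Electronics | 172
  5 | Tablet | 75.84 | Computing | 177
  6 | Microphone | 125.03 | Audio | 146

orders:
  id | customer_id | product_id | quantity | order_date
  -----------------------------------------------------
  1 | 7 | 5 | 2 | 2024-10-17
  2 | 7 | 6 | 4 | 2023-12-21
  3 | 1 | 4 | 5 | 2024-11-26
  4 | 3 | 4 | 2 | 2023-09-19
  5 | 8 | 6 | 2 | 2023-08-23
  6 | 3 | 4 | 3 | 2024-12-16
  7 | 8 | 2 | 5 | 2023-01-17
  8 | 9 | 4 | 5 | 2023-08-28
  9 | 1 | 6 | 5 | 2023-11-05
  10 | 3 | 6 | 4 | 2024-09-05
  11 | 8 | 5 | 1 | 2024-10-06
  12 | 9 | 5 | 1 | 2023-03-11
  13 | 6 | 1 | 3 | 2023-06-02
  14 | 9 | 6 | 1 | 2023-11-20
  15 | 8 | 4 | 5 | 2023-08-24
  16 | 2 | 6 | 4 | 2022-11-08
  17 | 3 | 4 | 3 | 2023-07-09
SELECT name, stock FROM products ORDER BY stock DESC LIMIT 2

Execution result:
name | stock
Tablet | 177
Camera | 173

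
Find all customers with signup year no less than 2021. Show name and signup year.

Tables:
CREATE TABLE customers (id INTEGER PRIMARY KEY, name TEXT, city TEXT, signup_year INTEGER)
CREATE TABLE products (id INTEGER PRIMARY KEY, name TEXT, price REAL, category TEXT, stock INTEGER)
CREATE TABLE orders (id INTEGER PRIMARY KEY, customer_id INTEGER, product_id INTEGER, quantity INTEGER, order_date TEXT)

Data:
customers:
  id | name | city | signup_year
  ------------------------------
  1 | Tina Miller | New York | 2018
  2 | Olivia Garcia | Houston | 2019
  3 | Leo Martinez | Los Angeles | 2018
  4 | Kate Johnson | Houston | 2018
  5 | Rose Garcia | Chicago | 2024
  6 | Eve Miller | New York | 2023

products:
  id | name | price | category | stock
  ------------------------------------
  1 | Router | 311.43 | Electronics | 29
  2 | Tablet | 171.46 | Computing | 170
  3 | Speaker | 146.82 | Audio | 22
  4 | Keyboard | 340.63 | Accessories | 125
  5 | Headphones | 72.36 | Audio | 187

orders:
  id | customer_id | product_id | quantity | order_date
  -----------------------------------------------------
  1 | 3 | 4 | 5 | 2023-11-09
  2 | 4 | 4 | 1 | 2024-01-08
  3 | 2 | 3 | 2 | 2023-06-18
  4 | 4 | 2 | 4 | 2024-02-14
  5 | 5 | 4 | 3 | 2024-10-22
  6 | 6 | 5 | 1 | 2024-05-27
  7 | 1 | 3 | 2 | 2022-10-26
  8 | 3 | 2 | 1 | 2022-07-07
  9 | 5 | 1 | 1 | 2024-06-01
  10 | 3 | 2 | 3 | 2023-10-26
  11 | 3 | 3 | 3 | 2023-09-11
SELECT name, signup_year FROM customers WHERE signup_year >= 2021

Execution result:
name | signup_year
Rose Garcia | 2024
Eve Miller | 2023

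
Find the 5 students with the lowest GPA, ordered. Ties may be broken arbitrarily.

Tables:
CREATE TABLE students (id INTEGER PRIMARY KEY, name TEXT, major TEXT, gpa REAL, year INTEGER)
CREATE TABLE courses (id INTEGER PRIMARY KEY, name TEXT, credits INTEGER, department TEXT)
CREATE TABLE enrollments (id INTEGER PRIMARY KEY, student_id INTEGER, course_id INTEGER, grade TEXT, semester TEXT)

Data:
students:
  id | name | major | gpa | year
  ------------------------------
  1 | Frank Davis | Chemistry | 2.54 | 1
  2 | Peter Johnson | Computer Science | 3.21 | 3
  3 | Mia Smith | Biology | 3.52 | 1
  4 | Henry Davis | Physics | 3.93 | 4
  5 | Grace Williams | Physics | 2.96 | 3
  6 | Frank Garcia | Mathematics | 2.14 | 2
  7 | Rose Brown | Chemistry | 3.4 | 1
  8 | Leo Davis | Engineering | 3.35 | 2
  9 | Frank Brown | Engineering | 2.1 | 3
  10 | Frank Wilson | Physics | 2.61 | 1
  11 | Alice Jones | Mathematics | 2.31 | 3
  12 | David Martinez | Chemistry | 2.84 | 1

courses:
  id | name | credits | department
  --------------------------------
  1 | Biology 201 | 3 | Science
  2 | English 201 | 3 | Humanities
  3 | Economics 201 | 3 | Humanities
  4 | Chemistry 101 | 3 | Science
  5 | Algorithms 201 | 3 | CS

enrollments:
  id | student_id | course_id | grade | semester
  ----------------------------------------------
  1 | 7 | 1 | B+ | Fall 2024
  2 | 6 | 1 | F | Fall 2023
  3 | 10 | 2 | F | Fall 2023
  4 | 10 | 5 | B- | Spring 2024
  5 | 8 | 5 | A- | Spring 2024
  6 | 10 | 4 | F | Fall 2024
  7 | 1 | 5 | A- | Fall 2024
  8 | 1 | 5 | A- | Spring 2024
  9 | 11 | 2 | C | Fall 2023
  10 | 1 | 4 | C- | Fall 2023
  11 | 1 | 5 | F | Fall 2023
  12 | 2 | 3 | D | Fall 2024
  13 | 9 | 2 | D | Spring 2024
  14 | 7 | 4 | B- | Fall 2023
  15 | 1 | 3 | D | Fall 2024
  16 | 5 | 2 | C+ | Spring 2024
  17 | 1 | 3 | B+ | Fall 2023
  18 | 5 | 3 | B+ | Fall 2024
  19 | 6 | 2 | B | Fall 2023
SELECT name, gpa FROM students ORDER BY gpa ASC LIMIT 5

Execution result:
name | gpa
Frank Brown | 2.10
Frank Garcia | 2.14
Alice Jones | 2.31
Frank Davis | 2.54
Frank Wilson | 2.61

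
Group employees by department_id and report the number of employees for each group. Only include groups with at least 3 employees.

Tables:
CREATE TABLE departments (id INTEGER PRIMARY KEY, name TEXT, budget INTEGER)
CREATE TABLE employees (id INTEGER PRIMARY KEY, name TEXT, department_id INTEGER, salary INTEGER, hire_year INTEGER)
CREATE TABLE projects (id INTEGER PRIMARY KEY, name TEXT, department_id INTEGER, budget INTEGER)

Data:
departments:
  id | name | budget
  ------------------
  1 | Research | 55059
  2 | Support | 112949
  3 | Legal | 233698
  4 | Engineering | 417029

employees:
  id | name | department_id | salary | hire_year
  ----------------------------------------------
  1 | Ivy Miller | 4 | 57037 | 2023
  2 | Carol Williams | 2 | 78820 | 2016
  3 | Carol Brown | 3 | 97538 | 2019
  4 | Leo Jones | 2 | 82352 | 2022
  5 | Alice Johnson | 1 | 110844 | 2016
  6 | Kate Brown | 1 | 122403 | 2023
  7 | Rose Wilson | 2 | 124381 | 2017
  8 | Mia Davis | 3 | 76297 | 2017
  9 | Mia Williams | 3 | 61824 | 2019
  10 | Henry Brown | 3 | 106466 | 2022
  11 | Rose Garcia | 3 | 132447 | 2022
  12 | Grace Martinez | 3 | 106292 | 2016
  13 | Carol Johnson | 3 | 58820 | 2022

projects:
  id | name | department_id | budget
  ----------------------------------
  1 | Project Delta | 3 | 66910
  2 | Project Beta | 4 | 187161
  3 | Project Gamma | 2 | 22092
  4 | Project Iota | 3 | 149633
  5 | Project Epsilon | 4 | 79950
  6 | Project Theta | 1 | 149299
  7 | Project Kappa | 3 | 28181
SELECT department_id, COUNT(*) AS n FROM employees GROUP BY department_id HAVING COUNT(*) >= 3

Execution result:
department_id | n
2 | 3
3 | 7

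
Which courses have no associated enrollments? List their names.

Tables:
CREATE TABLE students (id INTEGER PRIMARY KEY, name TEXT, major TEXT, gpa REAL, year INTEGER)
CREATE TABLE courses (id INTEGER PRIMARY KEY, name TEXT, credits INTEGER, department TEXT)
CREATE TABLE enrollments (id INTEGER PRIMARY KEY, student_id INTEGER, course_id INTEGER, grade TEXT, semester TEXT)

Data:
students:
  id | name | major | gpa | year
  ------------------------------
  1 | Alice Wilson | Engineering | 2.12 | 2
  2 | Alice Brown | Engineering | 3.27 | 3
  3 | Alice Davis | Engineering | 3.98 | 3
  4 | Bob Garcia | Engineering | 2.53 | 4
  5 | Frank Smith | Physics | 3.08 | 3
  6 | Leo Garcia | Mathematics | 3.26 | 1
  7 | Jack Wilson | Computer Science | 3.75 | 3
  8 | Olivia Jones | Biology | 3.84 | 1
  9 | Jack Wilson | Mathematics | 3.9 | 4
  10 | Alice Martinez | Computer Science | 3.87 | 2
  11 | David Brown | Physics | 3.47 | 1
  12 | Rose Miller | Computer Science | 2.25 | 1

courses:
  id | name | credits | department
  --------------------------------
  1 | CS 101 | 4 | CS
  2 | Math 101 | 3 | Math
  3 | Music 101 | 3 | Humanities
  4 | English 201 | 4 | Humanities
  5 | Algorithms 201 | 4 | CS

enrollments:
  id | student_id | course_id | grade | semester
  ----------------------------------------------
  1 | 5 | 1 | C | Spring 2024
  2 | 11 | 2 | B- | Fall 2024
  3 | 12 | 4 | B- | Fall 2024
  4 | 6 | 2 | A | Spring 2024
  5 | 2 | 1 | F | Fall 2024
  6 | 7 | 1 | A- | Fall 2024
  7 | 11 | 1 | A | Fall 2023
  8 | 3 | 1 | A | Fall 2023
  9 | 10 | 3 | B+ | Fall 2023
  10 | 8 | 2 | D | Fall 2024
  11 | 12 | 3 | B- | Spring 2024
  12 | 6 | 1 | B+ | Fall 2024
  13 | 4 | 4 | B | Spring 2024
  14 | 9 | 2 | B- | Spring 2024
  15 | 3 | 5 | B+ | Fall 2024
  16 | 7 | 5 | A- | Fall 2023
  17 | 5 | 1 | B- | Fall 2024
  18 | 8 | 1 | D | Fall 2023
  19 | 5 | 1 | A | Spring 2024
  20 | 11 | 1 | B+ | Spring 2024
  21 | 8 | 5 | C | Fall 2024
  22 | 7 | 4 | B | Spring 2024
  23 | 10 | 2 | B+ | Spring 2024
SELECT p.name FROM courses p LEFT JOIN enrollments c ON c.course_id = p.id WHERE c.id IS NULL

Execution result:
(no rows)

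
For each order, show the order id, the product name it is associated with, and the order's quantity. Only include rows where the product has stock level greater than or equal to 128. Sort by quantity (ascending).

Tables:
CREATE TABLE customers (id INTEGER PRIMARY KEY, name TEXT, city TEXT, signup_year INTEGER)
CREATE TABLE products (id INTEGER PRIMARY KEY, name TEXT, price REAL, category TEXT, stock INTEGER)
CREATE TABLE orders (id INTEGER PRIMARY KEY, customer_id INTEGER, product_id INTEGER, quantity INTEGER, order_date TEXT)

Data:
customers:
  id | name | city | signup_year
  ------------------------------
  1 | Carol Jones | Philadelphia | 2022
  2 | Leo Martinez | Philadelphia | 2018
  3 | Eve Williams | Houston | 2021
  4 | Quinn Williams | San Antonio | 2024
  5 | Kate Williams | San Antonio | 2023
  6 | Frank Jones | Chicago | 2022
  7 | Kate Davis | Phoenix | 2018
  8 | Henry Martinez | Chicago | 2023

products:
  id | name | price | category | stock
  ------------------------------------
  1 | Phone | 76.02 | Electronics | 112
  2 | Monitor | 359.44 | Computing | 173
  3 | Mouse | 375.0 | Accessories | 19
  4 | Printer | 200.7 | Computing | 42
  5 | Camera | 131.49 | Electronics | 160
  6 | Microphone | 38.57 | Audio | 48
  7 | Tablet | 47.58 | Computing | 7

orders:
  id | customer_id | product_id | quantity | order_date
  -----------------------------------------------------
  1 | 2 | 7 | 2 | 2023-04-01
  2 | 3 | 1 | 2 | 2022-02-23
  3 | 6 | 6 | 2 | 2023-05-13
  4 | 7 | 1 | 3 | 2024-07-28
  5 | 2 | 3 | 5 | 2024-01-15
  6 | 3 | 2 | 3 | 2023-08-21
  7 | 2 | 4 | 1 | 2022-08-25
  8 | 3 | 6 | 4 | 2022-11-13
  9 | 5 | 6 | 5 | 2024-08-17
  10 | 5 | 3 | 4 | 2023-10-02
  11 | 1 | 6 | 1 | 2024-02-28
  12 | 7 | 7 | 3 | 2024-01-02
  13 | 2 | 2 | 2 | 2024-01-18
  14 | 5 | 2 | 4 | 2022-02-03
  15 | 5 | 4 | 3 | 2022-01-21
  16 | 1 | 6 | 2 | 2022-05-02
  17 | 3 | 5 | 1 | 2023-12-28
SELECT c.id, p.name AS product, c.quantity FROM orders c JOIN products p ON c.product_id = p.id WHERE p.stock >= 128 ORDER BY c.quantity ASC

Execution result:
id | product | quantity
17 | Camera | 1
13 | Monitor | 2
6 | Monitor | 3
14 | Monitor | 4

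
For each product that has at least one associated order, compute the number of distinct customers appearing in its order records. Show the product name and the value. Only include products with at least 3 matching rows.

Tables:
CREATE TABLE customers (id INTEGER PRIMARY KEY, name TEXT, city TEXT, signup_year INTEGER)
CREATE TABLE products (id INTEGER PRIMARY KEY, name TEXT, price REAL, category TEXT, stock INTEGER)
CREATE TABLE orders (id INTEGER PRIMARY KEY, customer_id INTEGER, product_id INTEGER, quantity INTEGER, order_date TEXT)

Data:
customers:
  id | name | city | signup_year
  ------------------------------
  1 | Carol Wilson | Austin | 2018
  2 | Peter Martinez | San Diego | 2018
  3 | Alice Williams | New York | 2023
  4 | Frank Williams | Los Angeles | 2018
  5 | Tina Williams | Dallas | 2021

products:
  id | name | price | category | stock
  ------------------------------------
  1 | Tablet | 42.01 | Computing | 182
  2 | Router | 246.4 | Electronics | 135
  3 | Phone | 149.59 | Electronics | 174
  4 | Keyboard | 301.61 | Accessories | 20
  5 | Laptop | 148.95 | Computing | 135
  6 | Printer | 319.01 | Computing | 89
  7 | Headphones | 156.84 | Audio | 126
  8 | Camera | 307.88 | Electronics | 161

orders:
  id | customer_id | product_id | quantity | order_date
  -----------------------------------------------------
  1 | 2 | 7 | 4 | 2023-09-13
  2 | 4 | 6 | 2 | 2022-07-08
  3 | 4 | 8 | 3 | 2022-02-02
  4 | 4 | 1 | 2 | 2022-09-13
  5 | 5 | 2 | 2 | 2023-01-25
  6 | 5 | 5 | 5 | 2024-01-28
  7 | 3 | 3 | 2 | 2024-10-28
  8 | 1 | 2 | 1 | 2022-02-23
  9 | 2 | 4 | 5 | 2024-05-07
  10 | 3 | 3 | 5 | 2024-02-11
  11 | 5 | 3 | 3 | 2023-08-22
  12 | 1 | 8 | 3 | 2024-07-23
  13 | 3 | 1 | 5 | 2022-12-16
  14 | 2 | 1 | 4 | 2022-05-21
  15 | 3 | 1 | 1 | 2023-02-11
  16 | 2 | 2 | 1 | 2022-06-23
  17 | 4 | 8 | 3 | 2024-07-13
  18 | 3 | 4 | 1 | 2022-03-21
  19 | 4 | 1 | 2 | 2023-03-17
SELECT p.name, COUNT(DISTINCT c.customer_id) AS distinct_customer_count FROM orders c JOIN products p ON c.product_id = p.id GROUP BY p.id, p.name HAVING COUNT(*) >= 3

Execution result:
name | distinct_customer_count
Tablet | 3
Router | 3
Phone | 2
Camera | 2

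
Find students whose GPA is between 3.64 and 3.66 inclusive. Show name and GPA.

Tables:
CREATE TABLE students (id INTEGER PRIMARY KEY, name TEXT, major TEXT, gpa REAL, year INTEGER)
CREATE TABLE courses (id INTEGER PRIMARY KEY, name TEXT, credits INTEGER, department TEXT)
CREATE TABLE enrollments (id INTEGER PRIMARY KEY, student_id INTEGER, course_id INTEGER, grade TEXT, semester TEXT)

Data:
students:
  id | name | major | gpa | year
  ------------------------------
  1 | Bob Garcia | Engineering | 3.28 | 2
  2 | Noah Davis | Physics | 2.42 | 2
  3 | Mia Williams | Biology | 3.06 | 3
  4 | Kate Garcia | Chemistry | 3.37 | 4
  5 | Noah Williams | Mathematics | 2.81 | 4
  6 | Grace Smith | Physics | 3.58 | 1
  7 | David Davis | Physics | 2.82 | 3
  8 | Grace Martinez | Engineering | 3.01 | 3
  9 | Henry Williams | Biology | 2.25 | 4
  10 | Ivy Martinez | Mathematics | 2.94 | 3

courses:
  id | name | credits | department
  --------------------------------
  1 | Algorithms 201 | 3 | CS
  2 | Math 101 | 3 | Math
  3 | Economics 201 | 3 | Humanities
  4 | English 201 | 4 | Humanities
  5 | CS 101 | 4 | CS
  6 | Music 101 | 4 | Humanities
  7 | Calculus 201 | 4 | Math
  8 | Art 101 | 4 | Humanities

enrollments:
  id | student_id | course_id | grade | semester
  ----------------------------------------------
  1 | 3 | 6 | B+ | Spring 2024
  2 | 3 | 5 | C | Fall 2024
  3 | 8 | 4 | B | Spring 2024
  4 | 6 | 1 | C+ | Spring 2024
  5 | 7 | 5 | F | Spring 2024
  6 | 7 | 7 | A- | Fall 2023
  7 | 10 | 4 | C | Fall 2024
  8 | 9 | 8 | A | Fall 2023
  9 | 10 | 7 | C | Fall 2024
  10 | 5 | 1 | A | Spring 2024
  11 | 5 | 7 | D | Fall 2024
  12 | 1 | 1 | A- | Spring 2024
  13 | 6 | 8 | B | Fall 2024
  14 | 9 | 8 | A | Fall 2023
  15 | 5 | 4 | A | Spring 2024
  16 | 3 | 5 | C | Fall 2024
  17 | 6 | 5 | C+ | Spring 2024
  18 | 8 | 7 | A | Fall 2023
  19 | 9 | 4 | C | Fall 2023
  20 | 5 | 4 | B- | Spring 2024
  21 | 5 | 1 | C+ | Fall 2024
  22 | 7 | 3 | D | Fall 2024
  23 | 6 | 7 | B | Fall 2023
SELECT name, gpa FROM students WHERE gpa BETWEEN 3.64 AND 3.66

Execution result:
(no rows)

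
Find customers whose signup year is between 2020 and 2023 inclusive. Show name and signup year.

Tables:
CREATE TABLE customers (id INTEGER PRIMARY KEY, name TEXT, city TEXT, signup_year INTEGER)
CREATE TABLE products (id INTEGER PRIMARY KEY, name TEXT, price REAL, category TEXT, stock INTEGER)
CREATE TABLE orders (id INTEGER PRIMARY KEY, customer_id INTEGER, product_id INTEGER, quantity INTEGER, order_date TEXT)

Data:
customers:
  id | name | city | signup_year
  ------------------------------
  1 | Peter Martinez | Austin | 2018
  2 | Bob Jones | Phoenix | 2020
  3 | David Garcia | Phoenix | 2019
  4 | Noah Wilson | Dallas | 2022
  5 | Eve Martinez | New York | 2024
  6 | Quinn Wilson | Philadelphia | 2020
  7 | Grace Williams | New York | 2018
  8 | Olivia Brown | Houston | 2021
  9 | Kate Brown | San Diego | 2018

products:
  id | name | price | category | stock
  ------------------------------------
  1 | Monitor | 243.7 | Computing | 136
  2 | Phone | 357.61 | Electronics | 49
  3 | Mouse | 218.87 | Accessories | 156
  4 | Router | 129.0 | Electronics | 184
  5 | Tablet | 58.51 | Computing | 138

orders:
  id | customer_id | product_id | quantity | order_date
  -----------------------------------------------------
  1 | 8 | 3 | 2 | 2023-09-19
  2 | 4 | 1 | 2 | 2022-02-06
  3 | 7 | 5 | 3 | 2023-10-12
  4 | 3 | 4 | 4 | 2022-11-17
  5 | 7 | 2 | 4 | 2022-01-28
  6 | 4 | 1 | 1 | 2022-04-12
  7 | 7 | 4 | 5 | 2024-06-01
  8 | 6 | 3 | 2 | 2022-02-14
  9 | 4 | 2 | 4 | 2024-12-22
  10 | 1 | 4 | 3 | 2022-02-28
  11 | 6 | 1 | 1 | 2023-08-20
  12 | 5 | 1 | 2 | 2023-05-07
SELECT name, signup_year FROM customers WHERE signup_year BETWEEN 2020 AND 2023

Execution result:
name | signup_year
Bob Jones | 2020
Noah Wilson | 2022
Quinn Wilson | 2020
Olivia Brown | 2021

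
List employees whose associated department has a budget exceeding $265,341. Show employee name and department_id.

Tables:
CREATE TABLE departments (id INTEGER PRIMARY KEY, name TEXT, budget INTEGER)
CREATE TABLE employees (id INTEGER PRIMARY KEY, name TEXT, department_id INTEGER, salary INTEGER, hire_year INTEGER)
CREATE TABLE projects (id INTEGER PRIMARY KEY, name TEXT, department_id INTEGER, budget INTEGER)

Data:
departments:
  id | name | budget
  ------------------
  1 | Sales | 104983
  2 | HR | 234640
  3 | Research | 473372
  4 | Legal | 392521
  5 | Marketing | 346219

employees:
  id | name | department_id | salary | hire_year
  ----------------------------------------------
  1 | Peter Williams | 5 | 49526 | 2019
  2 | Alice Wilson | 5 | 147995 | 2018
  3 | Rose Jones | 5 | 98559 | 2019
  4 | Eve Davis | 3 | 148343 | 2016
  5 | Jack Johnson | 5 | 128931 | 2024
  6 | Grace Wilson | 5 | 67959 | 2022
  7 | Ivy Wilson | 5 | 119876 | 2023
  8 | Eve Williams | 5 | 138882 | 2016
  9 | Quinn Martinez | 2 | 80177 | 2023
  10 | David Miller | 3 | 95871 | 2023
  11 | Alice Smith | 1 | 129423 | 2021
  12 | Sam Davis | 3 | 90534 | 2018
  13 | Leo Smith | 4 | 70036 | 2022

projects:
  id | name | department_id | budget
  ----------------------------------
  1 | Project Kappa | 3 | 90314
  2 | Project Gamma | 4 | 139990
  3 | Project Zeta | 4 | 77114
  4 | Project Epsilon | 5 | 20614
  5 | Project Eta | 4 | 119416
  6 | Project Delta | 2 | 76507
SELECT name, department_id FROM employees WHERE department_id IN (SELECT id FROM departments WHERE budget > 265341)

Execution result:
name | department_id
Peter Williams | 5
Alice Wilson | 5
Rose Jones | 5
Eve Davis | 3
Jack Johnson | 5
Grace Wilson | 5
Ivy Wilson | 5
Eve Williams | 5
David Miller | 3
Sam Davis | 3
Leo Smith | 4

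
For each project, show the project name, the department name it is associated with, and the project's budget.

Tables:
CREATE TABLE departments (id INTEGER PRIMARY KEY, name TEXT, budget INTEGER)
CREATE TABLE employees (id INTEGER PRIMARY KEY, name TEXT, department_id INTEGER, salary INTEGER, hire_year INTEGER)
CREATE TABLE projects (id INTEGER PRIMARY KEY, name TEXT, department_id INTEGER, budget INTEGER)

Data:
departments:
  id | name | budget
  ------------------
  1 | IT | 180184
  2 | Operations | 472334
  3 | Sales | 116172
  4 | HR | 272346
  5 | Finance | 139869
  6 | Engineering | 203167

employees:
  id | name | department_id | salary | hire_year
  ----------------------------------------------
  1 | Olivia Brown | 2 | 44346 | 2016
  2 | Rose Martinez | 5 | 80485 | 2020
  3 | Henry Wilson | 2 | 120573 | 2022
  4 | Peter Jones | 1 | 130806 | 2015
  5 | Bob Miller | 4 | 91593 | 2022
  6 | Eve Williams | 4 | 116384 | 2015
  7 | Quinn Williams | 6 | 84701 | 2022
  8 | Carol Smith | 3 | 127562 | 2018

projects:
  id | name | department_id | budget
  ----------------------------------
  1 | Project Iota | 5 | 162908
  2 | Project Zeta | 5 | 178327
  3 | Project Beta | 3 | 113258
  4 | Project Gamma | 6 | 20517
SELECT c.name, p.name AS department, c.budget FROM projects c JOIN departments p ON c.department_id = p.id

Execution result:
name | department | budget
Project Iota | Finance | 162908
Project Zeta | Finance | 178327
Project Beta | Sales | 113258
Project Gamma | Engineering | 20517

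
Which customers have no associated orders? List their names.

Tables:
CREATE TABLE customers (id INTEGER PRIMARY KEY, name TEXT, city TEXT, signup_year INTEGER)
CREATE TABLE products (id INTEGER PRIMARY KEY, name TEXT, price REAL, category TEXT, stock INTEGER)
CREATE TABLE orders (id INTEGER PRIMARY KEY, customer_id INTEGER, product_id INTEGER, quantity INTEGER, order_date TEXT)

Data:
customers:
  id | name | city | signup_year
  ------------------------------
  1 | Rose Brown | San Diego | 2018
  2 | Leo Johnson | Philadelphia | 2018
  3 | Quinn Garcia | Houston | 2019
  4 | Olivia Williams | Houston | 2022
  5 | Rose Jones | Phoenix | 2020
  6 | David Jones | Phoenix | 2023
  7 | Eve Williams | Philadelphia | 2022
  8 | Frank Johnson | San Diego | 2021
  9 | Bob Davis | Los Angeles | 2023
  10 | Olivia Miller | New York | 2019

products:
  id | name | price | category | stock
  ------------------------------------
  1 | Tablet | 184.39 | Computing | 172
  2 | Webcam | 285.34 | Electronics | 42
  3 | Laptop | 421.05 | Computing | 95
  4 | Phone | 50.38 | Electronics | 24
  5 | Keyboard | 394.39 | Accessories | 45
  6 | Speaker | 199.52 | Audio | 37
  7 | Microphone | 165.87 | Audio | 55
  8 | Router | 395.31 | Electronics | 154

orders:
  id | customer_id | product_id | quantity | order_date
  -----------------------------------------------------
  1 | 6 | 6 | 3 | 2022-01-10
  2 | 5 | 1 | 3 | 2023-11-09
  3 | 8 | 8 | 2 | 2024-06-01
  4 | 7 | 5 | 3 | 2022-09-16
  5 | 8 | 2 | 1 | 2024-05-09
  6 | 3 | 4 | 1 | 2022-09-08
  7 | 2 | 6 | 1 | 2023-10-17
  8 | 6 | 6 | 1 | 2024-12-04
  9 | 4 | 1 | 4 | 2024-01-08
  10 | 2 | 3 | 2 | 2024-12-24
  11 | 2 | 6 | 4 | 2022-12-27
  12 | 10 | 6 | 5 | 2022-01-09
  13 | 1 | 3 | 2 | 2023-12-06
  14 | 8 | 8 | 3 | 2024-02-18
SELECT p.name FROM customers p LEFT JOIN orders c ON c.customer_id = p.id WHERE c.id IS NULL

Execution result:
Bob Davis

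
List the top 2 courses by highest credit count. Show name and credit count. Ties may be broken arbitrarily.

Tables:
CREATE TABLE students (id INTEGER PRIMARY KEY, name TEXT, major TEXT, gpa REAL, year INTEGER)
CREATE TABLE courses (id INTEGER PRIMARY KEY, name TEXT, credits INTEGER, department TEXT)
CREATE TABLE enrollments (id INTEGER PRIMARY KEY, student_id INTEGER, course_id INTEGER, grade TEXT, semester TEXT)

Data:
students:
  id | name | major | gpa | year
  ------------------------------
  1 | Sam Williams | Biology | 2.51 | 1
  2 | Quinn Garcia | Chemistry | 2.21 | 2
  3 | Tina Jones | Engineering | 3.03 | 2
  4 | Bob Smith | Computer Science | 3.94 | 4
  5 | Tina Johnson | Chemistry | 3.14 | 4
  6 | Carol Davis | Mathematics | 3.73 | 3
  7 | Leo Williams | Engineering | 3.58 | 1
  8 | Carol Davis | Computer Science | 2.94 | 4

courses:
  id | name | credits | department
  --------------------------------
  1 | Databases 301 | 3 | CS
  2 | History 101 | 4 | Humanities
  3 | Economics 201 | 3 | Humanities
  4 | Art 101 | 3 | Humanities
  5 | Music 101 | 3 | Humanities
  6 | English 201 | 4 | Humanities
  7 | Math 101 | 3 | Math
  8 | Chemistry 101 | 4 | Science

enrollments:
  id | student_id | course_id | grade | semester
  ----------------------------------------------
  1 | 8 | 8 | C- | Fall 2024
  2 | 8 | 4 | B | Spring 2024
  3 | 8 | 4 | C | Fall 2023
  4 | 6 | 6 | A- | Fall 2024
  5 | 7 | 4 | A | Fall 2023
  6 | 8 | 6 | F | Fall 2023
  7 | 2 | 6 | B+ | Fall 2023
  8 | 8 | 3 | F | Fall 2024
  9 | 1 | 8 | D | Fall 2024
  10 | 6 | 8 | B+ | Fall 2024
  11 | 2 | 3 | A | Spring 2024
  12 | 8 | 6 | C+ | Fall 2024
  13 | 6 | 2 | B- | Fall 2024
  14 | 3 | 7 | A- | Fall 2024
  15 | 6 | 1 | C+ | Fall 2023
SELECT name, credits FROM courses ORDER BY credits DESC LIMIT 2

Execution result:
name | credits
History 101 | 4
English 201 | 4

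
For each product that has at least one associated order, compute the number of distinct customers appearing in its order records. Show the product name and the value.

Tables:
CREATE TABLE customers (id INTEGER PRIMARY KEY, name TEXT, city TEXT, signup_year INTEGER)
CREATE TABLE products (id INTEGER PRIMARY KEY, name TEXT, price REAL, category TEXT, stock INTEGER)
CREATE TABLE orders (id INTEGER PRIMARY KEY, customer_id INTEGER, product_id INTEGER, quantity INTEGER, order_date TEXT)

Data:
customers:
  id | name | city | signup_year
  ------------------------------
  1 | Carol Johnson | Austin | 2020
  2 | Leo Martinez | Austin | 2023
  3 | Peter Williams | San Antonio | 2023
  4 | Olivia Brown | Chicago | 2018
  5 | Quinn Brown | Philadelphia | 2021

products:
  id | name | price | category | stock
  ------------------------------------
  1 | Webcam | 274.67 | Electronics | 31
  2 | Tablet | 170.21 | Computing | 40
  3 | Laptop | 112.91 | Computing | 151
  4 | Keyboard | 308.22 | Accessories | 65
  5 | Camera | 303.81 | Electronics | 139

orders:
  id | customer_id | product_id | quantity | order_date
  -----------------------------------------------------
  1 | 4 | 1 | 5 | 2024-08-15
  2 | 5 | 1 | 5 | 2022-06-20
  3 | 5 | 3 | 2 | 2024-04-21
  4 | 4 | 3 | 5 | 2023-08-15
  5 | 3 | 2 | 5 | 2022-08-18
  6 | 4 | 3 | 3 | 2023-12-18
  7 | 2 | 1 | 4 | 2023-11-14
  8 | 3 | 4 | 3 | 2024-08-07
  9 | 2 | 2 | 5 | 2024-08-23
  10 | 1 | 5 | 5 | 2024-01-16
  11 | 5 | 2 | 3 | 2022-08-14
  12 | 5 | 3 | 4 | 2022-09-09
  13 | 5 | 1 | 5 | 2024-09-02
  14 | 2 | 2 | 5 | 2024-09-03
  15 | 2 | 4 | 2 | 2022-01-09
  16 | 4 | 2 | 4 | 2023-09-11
SELECT p.name, COUNT(DISTINCT c.customer_id) AS distinct_customer_count FROM orders c JOIN products p ON c.product_id = p.id GROUP BY p.id, p.name

Execution result:
name | distinct_customer_count
Webcam | 3
Tablet | 4
Laptop | 2
Keyboard | 2
Camera | 1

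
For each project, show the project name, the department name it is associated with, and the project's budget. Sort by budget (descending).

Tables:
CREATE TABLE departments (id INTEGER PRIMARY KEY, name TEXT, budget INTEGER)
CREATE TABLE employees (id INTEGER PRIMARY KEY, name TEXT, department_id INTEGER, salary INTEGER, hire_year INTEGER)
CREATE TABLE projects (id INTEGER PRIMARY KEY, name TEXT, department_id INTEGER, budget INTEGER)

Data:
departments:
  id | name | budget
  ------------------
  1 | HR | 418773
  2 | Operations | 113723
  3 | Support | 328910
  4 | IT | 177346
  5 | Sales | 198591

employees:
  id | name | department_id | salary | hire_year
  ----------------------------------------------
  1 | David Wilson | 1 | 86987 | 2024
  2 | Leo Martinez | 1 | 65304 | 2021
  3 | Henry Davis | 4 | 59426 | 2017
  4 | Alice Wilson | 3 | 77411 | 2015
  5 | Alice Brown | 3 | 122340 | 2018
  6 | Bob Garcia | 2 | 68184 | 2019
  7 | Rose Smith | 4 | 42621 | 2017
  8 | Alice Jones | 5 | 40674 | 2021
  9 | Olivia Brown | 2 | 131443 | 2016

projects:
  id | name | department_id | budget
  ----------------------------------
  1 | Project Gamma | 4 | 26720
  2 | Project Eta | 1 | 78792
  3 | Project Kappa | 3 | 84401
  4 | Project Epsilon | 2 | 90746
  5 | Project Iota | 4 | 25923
SELECT c.name, p.name AS department, c.budget FROM projects c JOIN departments p ON c.department_id = p.id ORDER BY c.budget DESC

Execution result:
name | department | budget
Project Epsilon | Operations | 90746
Project Kappa | Support | 84401
Project Eta | HR | 78792
Project Gamma | IT | 26720
Project Iota | IT | 25923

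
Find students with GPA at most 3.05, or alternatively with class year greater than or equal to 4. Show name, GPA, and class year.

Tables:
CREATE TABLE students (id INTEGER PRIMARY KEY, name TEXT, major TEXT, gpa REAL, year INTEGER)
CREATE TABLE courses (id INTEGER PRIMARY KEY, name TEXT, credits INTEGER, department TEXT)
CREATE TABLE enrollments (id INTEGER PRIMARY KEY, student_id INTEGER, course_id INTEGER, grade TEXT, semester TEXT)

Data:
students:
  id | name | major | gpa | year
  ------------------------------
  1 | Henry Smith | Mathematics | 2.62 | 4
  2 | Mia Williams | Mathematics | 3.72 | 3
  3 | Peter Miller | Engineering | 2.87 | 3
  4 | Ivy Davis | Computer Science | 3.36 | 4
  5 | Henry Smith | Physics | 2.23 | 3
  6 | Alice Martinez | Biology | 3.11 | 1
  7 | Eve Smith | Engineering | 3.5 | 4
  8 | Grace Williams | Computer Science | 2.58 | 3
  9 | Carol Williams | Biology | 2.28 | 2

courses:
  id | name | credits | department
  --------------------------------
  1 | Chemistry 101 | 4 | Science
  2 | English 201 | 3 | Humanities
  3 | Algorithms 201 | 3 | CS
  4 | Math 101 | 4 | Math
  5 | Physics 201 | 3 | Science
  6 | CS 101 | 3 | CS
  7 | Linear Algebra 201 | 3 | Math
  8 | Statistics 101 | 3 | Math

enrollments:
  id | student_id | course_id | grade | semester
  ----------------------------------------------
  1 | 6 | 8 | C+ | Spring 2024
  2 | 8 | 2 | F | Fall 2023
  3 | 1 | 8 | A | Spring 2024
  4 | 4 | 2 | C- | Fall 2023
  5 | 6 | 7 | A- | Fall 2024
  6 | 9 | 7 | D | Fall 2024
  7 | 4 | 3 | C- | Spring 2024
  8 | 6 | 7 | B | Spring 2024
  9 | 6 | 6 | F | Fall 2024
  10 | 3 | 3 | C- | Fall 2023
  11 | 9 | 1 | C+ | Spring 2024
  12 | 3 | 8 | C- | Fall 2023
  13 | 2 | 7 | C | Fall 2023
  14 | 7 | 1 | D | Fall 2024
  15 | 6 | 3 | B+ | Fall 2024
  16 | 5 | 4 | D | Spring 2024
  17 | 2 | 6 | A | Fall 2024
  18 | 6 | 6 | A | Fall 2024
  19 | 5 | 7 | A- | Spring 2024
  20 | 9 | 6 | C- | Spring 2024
SELECT name, gpa, year FROM students WHERE gpa <= 3.05 OR year >= 4

Execution result:
name | gpa | year
Henry Smith | 2.62 | 4
Peter Miller | 2.87 | 3
Ivy Davis | 3.36 | 4
Henry Smith | 2.23 | 3
Eve Smith | 3.50 | 4
Grace Williams | 2.58 | 3
Carol Williams | 2.28 | 2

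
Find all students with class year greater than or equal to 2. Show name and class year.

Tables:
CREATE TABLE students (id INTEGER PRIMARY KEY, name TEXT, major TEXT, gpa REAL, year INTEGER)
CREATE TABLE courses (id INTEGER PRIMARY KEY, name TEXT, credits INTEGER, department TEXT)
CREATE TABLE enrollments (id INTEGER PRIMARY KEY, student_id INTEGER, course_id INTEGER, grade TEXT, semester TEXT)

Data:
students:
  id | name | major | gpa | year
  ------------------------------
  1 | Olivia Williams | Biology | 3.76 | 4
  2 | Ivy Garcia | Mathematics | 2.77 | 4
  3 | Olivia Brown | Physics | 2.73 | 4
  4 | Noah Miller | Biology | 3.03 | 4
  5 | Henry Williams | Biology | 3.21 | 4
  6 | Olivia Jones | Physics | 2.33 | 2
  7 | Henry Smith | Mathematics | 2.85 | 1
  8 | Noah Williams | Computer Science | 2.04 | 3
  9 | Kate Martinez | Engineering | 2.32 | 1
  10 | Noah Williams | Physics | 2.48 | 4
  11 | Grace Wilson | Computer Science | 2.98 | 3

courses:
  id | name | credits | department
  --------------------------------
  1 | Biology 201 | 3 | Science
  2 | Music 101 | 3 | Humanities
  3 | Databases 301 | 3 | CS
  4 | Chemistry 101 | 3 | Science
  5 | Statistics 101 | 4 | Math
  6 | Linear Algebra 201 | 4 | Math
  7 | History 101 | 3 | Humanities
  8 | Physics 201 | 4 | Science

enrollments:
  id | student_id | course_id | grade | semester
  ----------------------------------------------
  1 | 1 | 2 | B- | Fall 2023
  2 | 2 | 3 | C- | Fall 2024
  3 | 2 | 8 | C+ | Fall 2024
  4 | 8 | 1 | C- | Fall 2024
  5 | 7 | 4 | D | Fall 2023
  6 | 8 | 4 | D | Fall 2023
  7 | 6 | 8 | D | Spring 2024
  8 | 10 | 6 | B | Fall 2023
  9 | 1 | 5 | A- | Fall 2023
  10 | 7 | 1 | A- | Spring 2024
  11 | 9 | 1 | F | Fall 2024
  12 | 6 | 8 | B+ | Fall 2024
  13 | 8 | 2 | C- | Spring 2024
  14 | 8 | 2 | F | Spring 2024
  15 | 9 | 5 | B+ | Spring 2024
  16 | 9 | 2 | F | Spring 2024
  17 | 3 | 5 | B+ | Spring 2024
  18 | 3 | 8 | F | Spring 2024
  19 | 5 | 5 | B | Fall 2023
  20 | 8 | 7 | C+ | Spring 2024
SELECT name, year FROM students WHERE year >= 2

Execution result:
name | year
Olivia Williams | 4
Ivy Garcia | 4
Olivia Brown | 4
Noah Miller | 4
Henry Williams | 4
Olivia Jones | 2
Noah Williams | 3
Noah Williams | 4
Grace Wilson | 3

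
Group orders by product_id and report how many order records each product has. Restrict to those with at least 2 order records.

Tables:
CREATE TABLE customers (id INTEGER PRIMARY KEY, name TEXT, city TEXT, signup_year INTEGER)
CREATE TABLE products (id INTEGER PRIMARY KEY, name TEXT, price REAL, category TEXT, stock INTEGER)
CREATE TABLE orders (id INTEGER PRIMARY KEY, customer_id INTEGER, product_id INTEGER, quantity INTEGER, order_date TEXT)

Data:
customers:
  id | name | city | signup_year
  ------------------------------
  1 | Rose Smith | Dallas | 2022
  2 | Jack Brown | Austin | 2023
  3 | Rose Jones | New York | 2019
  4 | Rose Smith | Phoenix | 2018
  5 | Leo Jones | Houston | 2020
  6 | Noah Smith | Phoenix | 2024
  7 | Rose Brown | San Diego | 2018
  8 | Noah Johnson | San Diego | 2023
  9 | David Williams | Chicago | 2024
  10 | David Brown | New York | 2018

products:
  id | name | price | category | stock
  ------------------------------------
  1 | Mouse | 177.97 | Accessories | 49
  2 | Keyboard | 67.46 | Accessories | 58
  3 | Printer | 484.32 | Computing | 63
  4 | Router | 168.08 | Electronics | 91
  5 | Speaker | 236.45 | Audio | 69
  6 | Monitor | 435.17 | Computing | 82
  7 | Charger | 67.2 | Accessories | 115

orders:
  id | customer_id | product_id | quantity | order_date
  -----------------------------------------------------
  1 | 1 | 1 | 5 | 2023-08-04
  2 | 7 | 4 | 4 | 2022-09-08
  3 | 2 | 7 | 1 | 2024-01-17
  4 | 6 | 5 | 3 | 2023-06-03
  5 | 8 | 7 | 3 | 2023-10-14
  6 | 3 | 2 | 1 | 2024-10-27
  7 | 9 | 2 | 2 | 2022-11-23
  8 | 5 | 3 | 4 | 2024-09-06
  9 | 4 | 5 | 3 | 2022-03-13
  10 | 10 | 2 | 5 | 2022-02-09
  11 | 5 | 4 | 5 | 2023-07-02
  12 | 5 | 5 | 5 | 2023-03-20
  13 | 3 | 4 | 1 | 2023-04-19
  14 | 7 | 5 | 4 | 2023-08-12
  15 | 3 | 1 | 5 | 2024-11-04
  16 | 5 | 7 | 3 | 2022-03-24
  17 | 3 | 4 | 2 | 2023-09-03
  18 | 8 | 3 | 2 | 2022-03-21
SELECT product_id, COUNT(*) AS order_count FROM orders GROUP BY product_id HAVING COUNT(*) >= 2

Execution result:
product_id | order_count
1 | 2
2 | 3
3 | 2
4 | 4
5 | 4
7 | 3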